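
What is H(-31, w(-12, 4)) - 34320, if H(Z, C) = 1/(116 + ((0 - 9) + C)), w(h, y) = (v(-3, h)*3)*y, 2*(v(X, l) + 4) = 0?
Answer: -2024879/59 ≈ -34320.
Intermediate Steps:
v(X, l) = -4 (v(X, l) = -4 + (½)*0 = -4 + 0 = -4)
w(h, y) = -12*y (w(h, y) = (-4*3)*y = -12*y)
H(Z, C) = 1/(107 + C) (H(Z, C) = 1/(116 + (-9 + C)) = 1/(107 + C))
H(-31, w(-12, 4)) - 34320 = 1/(107 - 12*4) - 34320 = 1/(107 - 48) - 34320 = 1/59 - 34320 = -2024879/59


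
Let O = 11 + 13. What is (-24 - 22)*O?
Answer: -1104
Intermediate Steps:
O = 24
(-24 - 22)*O = (-24 - 22)*24 = -46*24 = -1104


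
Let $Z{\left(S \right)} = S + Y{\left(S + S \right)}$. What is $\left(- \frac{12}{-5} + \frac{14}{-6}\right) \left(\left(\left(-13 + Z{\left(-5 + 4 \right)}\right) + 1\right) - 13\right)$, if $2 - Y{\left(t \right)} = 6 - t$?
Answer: $- \frac{32}{15} \approx -2.1333$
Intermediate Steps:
$Y{\left(t \right)} = -4 + t$ ($Y{\left(t \right)} = 2 - \left(6 - t\right) = 2 + \left(-6 + t\right) = -4 + t$)
$Z{\left(S \right)} = -4 + 3 S$ ($Z{\left(S \right)} = S + \left(-4 + \left(S + S\right)\right) = S + \left(-4 + 2 S\right) = -4 + 3 S$)
$\left(- \frac{12}{-5} + \frac{14}{-6}\right) \left(\left(\left(-13 + Z{\left(-5 + 4 \right)}\right) + 1\right) - 13\right) = \left(- \frac{12}{-5} + \frac{14}{-6}\right) \left(\left(\left(-13 - \left(4 - 3 \left(-5 + 4\right)\right)\right) + 1\right) - 13\right) = \left(\left(-12\right) \left(- \frac{1}{5}\right) + 14 \left(- \frac{1}{6}\right)\right) \left(\left(\left(-13 + \left(-4 + 3 \left(-1\right)\right)\right) + 1\right) - 13\right) = \left(\frac{12}{5} - \frac{7}{3}\right) \left(\left(\left(-13 - 7\right) + 1\right) - 13\right) = \frac{\left(\left(-13 - 7\right) + 1\right) - 13}{15} = \frac{\left(-20 + 1\right) - 13}{15} = \frac{-19 - 13}{15} = \frac{1}{15} \left(-32\right) = - \frac{32}{15}$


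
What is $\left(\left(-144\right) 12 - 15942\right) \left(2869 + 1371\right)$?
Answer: $-74920800$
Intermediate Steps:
$\left(\left(-144\right) 12 - 15942\right) \left(2869 + 1371\right) = \left(-1728 - 15942\right) 4240 = \left(-17670\right) 4240 = -74920800$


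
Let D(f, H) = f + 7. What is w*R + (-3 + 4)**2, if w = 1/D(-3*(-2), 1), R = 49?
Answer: 62/13 ≈ 4.7692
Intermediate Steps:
D(f, H) = 7 + f
w = 1/13 (w = 1/(7 - 3*(-2)) = 1/(7 + 6) = 1/13 ≈ 0.076923)
w*R + (-3 + 4)**2 = (1/13)*49 + (-3 + 4)**2 = 49/13 + 1**2 = 49/13 + 1 = 62/13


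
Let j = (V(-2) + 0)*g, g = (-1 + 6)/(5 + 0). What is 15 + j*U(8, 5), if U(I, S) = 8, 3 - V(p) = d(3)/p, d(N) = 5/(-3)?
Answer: 97/3 ≈ 32.333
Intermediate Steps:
d(N) = -5/3 (d(N) = 5*(-1/3) = -5/3)
g = 1 (g = 5/5 = 5*(1/5) = 1)
V(p) = 3 + 5/(3*p) (V(p) = 3 - (-5)/(3*p) = 3 + 5/(3*p))
j = 13/6 (j = ((3 + (5/3)/(-2)) + 0)*1 = ((3 + (5/3)*(-1/2)) + 0)*1 = ((3 - 5/6) + 0)*1 = (13/6 + 0)*1 = (13/6)*1 = 13/6 ≈ 2.1667)
15 + j*U(8, 5) = 15 + (13/6)*8 = 15 + 52/3 = 97/3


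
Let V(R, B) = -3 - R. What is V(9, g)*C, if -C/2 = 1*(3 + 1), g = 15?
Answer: 96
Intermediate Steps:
C = -8 (C = -2*(3 + 1) = -2*4 = -8)
V(9, g)*C = (-3 - 1*9)*(-8) = (-3 - 9)*(-8) = -12*(-8) = 96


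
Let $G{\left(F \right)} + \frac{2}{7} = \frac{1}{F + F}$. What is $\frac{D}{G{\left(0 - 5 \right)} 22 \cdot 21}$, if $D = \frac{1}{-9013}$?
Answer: $\frac{5}{8030583} \approx 6.2262 \cdot 10^{-7}$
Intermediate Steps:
$D = - \frac{1}{9013} \approx -0.00011095$
$G{\left(F \right)} = - \frac{2}{7} + \frac{1}{2 F}$ ($G{\left(F \right)} = - \frac{2}{7} + \frac{1}{F + F} = - \frac{2}{7} + \frac{1}{2 F}$)
$\frac{D}{G{\left(0 - 5 \right)} 22 \cdot 21} = - \frac{1}{9013 \frac{7 - 4 \left(0 - 5\right)}{14 \left(0 - 5\right)} 22 \cdot 21} = - \frac{1}{9013 \frac{7 - -20}{14 \left(-5\right)} 22 \cdot 21} = - \frac{1}{9013 \cdot \frac{1}{14} \left(- \frac{1}{5}\right) \left(7 + 20\right) 22 \cdot 21} = - \frac{1}{9013 \cdot \frac{1}{14} \left(- \frac{1}{5}\right) 27 \cdot 22 \cdot 21} = - \frac{1}{9013 \left(- \frac{27}{70}\right) 22 \cdot 21} = - \frac{1}{9013 \left(\left(- \frac{297}{35}\right) 21\right)} = - \frac{1}{9013 \left(- \frac{891}{5}\right)} = \left(- \frac{1}{9013}\right) \left(- \frac{5}{891}\right) = \frac{5}{8030583}$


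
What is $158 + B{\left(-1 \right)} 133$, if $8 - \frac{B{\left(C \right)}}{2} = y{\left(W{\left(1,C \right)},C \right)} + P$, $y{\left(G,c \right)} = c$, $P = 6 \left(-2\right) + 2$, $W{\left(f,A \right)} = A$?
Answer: $5212$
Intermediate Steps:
$P = -10$ ($P = -12 + 2 = -10$)
$B{\left(C \right)} = 36 - 2 C$ ($B{\left(C \right)} = 16 - 2 \left(C - 10\right) = 16 - 2 \left(-10 + C\right) = 16 - \left(-20 + 2 C\right) = 36 - 2 C$)
$158 + B{\left(-1 \right)} 133 = 158 + \left(36 - -2\right) 133 = 158 + \left(36 + 2\right) 133 = 158 + 38 \cdot 133 = 158 + 5054 = 5212$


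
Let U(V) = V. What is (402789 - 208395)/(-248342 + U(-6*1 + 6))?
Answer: -97197/124171 ≈ -0.78277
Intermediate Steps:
(402789 - 208395)/(-248342 + U(-6*1 + 6)) = (402789 - 208395)/(-248342 + (-6*1 + 6)) = 194394/(-248342 + (-6 + 6)) = 194394/(-248342 + 0) = 194394/(-248342) = 194394*(-1/248342) = -97197/124171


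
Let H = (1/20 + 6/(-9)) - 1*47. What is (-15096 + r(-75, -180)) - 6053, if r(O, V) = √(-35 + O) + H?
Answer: -1271797/60 + I*√110 ≈ -21197.0 + 10.488*I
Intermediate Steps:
H = -2857/60 (H = (1*(1/20) + 6*(-⅑)) - 47 = (1/20 - ⅔) - 47 = -37/60 - 47 = -2857/60 ≈ -47.617)
r(O, V) = -2857/60 + √(-35 + O) (r(O, V) = √(-35 + O) - 2857/60 = -2857/60 + √(-35 + O))
(-15096 + r(-75, -180)) - 6053 = (-15096 + (-2857/60 + √(-35 - 75))) - 6053 = (-15096 + (-2857/60 + √(-110))) - 6053 = (-15096 + (-2857/60 + I*√110)) - 6053 = (-908617/60 + I*√110) - 6053 = -1271797/60 + I*√110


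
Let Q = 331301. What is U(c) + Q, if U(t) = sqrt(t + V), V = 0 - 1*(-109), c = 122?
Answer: 331301 + sqrt(231) ≈ 3.3132e+5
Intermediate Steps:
V = 109 (V = 0 + 109 = 109)
U(t) = sqrt(109 + t) (U(t) = sqrt(t + 109) = sqrt(109 + t))
U(c) + Q = sqrt(109 + 122) + 331301 = sqrt(231) + 331301 = 331301 + sqrt(231)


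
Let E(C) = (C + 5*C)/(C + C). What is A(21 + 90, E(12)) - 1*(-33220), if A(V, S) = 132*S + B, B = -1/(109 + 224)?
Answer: 11194127/333 ≈ 33616.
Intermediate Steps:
E(C) = 3 (E(C) = (6*C)/((2*C)) = (6*C)*(1/(2*C)) = 3)
B = -1/333 ≈ -0.0030030
A(V, S) = -1/333 + 132*S (A(V, S) = 132*S - 1/333 = -1/333 + 132*S)
A(21 + 90, E(12)) - 1*(-33220) = (-1/333 + 132*3) - 1*(-33220) = (-1/333 + 396) + 33220 = 131867/333 + 33220 = 11194127/333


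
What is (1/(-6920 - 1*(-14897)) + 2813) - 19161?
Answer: -130407995/7977 ≈ -16348.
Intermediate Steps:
(1/(-6920 - 1*(-14897)) + 2813) - 19161 = (1/(-6920 + 14897) + 2813) - 19161 = (1/7977 + 2813) - 19161 = 22439302/7977 - 19161 = -130407995/7977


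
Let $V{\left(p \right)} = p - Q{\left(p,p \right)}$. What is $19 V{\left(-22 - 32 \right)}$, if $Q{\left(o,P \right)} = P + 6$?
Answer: $-114$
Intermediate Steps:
$Q{\left(o,P \right)} = 6 + P$
$V{\left(p \right)} = -6$ ($V{\left(p \right)} = p - \left(6 + p\right) = -6$)
$19 V{\left(-22 - 32 \right)} = 19 \left(-6\right) = -114$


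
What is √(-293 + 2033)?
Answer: 2*√435 ≈ 41.713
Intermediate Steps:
√(-293 + 2033) = √1740 = 2*√435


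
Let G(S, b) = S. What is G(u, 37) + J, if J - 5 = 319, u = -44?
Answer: 280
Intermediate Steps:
J = 324 (J = 5 + 319 = 324)
G(u, 37) + J = -44 + 324 = 280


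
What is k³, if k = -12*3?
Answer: -46656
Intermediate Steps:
k = -36
k³ = (-36)³ = -46656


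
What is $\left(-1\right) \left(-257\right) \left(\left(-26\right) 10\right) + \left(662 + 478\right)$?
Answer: $-65680$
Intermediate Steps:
$\left(-1\right) \left(-257\right) \left(\left(-26\right) 10\right) + \left(662 + 478\right) = 257 \left(-260\right) + 1140 = -66820 + 1140 = -65680$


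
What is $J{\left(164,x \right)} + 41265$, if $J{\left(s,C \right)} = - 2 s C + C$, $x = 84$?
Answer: $13797$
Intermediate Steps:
$J{\left(s,C \right)} = C - 2 C s$ ($J{\left(s,C \right)} = - 2 C s + C = C - 2 C s$)
$J{\left(164,x \right)} + 41265 = 84 \left(1 - 328\right) + 41265 = 84 \left(-327\right) + 41265 = -27468 + 41265 = 13797$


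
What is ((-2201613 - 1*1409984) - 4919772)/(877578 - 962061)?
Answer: 1218767/12069 ≈ 100.98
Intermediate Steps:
((-2201613 - 1*1409984) - 4919772)/(877578 - 962061) = ((-2201613 - 1409984) - 4919772)/(-84483) = (-3611597 - 4919772)*(-1/84483) = -8531369*(-1/84483) = 1218767/12069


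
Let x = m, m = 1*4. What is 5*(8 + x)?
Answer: 60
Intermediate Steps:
m = 4
x = 4
5*(8 + x) = 5*(8 + 4) = 5*12 = 60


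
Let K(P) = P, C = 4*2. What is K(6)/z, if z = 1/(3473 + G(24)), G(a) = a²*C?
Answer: 48486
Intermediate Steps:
C = 8
G(a) = 8*a² (G(a) = a²*8 = 8*a²)
z = 1/8081 (z = 1/(3473 + 8*24²) = 1/(3473 + 8*576) = 1/(3473 + 4608) = 1/8081 ≈ 0.00012375)
K(6)/z = 6/(1/8081) = 6*8081 = 48486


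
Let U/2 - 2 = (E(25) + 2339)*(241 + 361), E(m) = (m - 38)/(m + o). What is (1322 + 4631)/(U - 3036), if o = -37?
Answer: 17859/8443285 ≈ 0.0021152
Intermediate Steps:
E(m) = (-38 + m)/(-37 + m) (E(m) = (m - 38)/(m - 37) = (-38 + m)/(-37 + m))
U = 8452393/3 (U = 4 + 2*(((-38 + 25)/(-37 + 25) + 2339)*(241 + 361)) = 4 + 2*((-13/(-12) + 2339)*602) = 4 + 2*((-1/12*(-13) + 2339)*602) = 4 + 2*((13/12 + 2339)*602) = 4 + 2*((28081/12)*602) = 4 + 2*(8452381/6) = 4 + 8452381/3 = 8452393/3 ≈ 2.8175e+6)
(1322 + 4631)/(U - 3036) = (1322 + 4631)/(8452393/3 - 3036) = 5953/(8443285/3) = 5953*(3/8443285) = 17859/8443285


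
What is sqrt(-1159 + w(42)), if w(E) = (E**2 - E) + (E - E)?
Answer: sqrt(563) ≈ 23.728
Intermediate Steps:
w(E) = E**2 - E (w(E) = (E**2 - E) + 0 = E**2 - E)
sqrt(-1159 + w(42)) = sqrt(-1159 + 42*(-1 + 42)) = sqrt(-1159 + 42*41) = sqrt(-1159 + 1722) = sqrt(563)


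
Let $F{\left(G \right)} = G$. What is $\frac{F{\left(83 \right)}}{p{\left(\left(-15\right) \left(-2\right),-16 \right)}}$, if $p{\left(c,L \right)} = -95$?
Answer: $- \frac{83}{95} \approx -0.87368$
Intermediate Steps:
$\frac{F{\left(83 \right)}}{p{\left(\left(-15\right) \left(-2\right),-16 \right)}} = \frac{83}{-95} = 83 \left(- \frac{1}{95}\right) = - \frac{83}{95}$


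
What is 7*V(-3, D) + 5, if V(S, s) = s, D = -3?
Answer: -16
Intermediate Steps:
7*V(-3, D) + 5 = 7*(-3) + 5 = -21 + 5 = -16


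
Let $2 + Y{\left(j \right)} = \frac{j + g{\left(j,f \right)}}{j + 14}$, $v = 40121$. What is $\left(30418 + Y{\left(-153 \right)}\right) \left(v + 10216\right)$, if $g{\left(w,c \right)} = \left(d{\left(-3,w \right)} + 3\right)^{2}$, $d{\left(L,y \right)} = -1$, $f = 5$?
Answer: $\frac{212823476901}{139} \approx 1.5311 \cdot 10^{9}$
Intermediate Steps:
$g{\left(w,c \right)} = 4$ ($g{\left(w,c \right)} = \left(-1 + 3\right)^{2} = 2^{2} = 4$)
$Y{\left(j \right)} = -2 + \frac{4 + j}{14 + j}$ ($Y{\left(j \right)} = -2 + \frac{j + 4}{j + 14} = -2 + \frac{4 + j}{14 + j}$)
$\left(30418 + Y{\left(-153 \right)}\right) \left(v + 10216\right) = \left(30418 + \frac{-24 - -153}{14 - 153}\right) \left(40121 + 10216\right) = \left(30418 + \frac{-24 + 153}{-139}\right) 50337 = \left(30418 - \frac{129}{139}\right) 50337 = \frac{4227973}{139} \cdot 50337 = \frac{212823476901}{139}$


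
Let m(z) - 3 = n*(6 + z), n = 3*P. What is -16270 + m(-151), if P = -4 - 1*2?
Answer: -13657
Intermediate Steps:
P = -6 (P = -4 - 2 = -6)
n = -18 (n = 3*(-6) = -18)
m(z) = -105 - 18*z (m(z) = 3 - 18*(6 + z) = 3 + (-108 - 18*z) = -105 - 18*z)
-16270 + m(-151) = -16270 + (-105 - 18*(-151)) = -16270 + (-105 + 2718) = -16270 + 2613 = -13657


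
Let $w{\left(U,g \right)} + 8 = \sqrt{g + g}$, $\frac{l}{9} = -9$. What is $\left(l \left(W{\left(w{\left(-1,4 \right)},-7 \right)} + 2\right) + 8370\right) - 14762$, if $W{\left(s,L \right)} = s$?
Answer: $-5906 - 162 \sqrt{2} \approx -6135.1$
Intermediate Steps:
$l = -81$ ($l = 9 \left(-9\right) = -81$)
$w{\left(U,g \right)} = -8 + \sqrt{2} \sqrt{g}$ ($w{\left(U,g \right)} = -8 + \sqrt{g + g} = -8 + \sqrt{2 g} = -8 + \sqrt{2} \sqrt{g}$)
$\left(l \left(W{\left(w{\left(-1,4 \right)},-7 \right)} + 2\right) + 8370\right) - 14762 = \left(- 81 \left(\left(-8 + \sqrt{2} \sqrt{4}\right) + 2\right) + 8370\right) - 14762 = \left(- 81 \left(\left(-8 + \sqrt{2} \cdot 2\right) + 2\right) + 8370\right) - 14762 = \left(- 81 \left(\left(-8 + 2 \sqrt{2}\right) + 2\right) + 8370\right) - 14762 = \left(- 81 \left(-6 + 2 \sqrt{2}\right) + 8370\right) - 14762 = \left(\left(486 - 162 \sqrt{2}\right) + 8370\right) - 14762 = \left(8856 - 162 \sqrt{2}\right) - 14762 = -5906 - 162 \sqrt{2}$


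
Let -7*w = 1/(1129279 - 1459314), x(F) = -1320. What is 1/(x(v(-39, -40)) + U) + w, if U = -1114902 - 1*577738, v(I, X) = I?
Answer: -123257/782692524040 ≈ -1.5748e-7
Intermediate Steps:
U = -1692640 (U = -1114902 - 577738 = -1692640)
w = 1/2310245 (w = -1/(7*(1129279 - 1459314)) = -⅐/(-330035) = -⅐*(-1/330035) = 1/2310245 ≈ 4.3285e-7)
1/(x(v(-39, -40)) + U) + w = 1/(-1320 - 1692640) + 1/2310245 = 1/(-1693960) + 1/2310245 = -1/1693960 + 1/2310245 = -123257/782692524040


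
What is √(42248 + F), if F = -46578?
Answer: I*√4330 ≈ 65.803*I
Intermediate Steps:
√(42248 + F) = √(42248 - 46578) = √(-4330) = I*√4330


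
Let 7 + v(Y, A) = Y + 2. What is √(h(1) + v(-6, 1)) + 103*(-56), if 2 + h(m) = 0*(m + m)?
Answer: -5768 + I*√13 ≈ -5768.0 + 3.6056*I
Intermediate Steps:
v(Y, A) = -5 + Y (v(Y, A) = -7 + (Y + 2) = -7 + (2 + Y) = -5 + Y)
h(m) = -2 (h(m) = -2 + 0*(m + m) = -2 + 0*(2*m) = -2 + 0 = -2)
√(h(1) + v(-6, 1)) + 103*(-56) = √(-2 + (-5 - 6)) + 103*(-56) = √(-2 - 11) - 5768 = √(-13) - 5768 = I*√13 - 5768 = -5768 + I*√13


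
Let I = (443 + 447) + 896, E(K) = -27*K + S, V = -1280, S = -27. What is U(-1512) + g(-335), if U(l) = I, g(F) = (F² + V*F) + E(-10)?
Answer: 543054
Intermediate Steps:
E(K) = -27 - 27*K (E(K) = -27*K - 27 = -27 - 27*K)
g(F) = 243 + F² - 1280*F (g(F) = (F² - 1280*F) + (-27 - 27*(-10)) = (F² - 1280*F) + (-27 + 270) = (F² - 1280*F) + 243 = 243 + F² - 1280*F)
I = 1786 (I = 890 + 896 = 1786)
U(l) = 1786
U(-1512) + g(-335) = 1786 + (243 + (-335)² - 1280*(-335)) = 1786 + (243 + 112225 + 428800) = 1786 + 541268 = 543054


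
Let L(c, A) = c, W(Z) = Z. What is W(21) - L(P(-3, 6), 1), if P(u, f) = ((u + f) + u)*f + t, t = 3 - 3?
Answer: 21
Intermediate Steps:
t = 0
P(u, f) = f*(f + 2*u) (P(u, f) = ((u + f) + u)*f + 0 = ((f + u) + u)*f + 0 = (f + 2*u)*f + 0 = f*(f + 2*u) + 0 = f*(f + 2*u))
W(21) - L(P(-3, 6), 1) = 21 - 6*(6 + 2*(-3)) = 21 - 6*(6 - 6) = 21 - 6*0 = 21 - 1*0 = 21 + 0 = 21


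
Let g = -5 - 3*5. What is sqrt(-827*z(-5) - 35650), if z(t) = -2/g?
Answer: 3*I*sqrt(397030)/10 ≈ 189.03*I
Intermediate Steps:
g = -20 (g = -5 - 15 = -20)
z(t) = 1/10 (z(t) = -2/(-20) = -2*(-1/20) = 1/10)
sqrt(-827*z(-5) - 35650) = sqrt(-827*1/10 - 35650) = sqrt(-827/10 - 35650) = sqrt(-357327/10) = 3*I*sqrt(397030)/10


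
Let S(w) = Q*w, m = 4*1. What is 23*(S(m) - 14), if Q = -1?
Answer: -414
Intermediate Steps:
m = 4
S(w) = -w
23*(S(m) - 14) = 23*(-1*4 - 14) = 23*(-4 - 14) = 23*(-18) = -414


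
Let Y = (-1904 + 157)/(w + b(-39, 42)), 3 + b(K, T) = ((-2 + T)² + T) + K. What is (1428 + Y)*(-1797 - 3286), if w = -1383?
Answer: -1566219707/217 ≈ -7.2176e+6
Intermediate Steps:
b(K, T) = -3 + K + T + (-2 + T)² (b(K, T) = -3 + (((-2 + T)² + T) + K) = -3 + ((T + (-2 + T)²) + K) = -3 + (K + T + (-2 + T)²) = -3 + K + T + (-2 + T)²)
Y = -1747/217 (Y = (-1904 + 157)/(-1383 + (-3 - 39 + 42 + (-2 + 42)²)) = -1747/(-1383 + (-3 - 39 + 42 + 40²)) = -1747/(-1383 + (-3 - 39 + 42 + 1600)) = -1747/(-1383 + 1600) = -1747/217 ≈ -8.0507)
(1428 + Y)*(-1797 - 3286) = (1428 - 1747/217)*(-1797 - 3286) = (308129/217)*(-5083) = -1566219707/217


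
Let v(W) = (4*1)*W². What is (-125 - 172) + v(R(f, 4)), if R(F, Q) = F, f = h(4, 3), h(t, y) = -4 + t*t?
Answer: 279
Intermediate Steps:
h(t, y) = -4 + t²
f = 12 (f = -4 + 4² = -4 + 16 = 12)
v(W) = 4*W²
(-125 - 172) + v(R(f, 4)) = (-125 - 172) + 4*12² = -297 + 4*144 = -297 + 576 = 279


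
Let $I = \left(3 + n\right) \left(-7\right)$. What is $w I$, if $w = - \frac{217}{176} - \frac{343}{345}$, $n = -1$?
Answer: $\frac{946631}{30360} \approx 31.18$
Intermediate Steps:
$w = - \frac{135233}{60720}$ ($w = \left(-217\right) \frac{1}{176} - \frac{343}{345} = - \frac{217}{176} - \frac{343}{345} = - \frac{135233}{60720} \approx -2.2272$)
$I = -14$ ($I = \left(3 - 1\right) \left(-7\right) = 2 \left(-7\right) = -14$)
$w I = \left(- \frac{135233}{60720}\right) \left(-14\right) = \frac{946631}{30360}$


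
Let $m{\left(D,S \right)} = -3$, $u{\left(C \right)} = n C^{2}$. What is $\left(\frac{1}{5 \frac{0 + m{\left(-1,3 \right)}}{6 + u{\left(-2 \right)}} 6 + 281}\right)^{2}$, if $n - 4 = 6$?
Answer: $\frac{529}{41190724} \approx 1.2843 \cdot 10^{-5}$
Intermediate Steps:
$n = 10$ ($n = 4 + 6 = 10$)
$u{\left(C \right)} = 10 C^{2}$
$\left(\frac{1}{5 \frac{0 + m{\left(-1,3 \right)}}{6 + u{\left(-2 \right)}} 6 + 281}\right)^{2} = \left(\frac{1}{5 \frac{0 - 3}{6 + 10 \left(-2\right)^{2}} \cdot 6 + 281}\right)^{2} = \left(\frac{1}{5 \left(- \frac{3}{6 + 10 \cdot 4}\right) 6 + 281}\right)^{2} = \left(\frac{1}{5 \left(- \frac{3}{6 + 40}\right) 6 + 281}\right)^{2} = \left(\frac{1}{5 \left(- \frac{3}{46}\right) 6 + 281}\right)^{2} = \left(\frac{1}{\left(- \frac{15}{46}\right) 6 + 281}\right)^{2} = \left(\frac{1}{- \frac{45}{23} + 281}\right)^{2} = \left(\frac{1}{\frac{6418}{23}}\right)^{2} = \left(\frac{23}{6418}\right)^{2} = \frac{529}{41190724}$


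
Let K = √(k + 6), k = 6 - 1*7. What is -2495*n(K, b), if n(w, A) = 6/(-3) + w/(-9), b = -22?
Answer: 4990 + 2495*√5/9 ≈ 5609.9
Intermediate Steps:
k = -1 (k = 6 - 7 = -1)
K = √5 (K = √(-1 + 6) = √5 ≈ 2.2361)
n(w, A) = -2 - w/9 (n(w, A) = 6*(-⅓) + w*(-⅑) = -2 - w/9)
-2495*n(K, b) = -2495*(-2 - √5/9) = 4990 + 2495*√5/9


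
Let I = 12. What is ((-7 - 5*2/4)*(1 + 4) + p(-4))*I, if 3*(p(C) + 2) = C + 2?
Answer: -602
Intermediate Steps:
p(C) = -4/3 + C/3 (p(C) = -2 + (C + 2)/3 = -2 + (2 + C)/3 = -2 + (⅔ + C/3) = -4/3 + C/3)
((-7 - 5*2/4)*(1 + 4) + p(-4))*I = ((-7 - 5*2/4)*(1 + 4) + (-4/3 + (⅓)*(-4)))*12 = ((-7 - 10*¼)*5 + (-4/3 - 4/3))*12 = ((-7 - 5/2)*5 - 8/3)*12 = (-19/2*5 - 8/3)*12 = (-95/2 - 8/3)*12 = -301/6*12 = -602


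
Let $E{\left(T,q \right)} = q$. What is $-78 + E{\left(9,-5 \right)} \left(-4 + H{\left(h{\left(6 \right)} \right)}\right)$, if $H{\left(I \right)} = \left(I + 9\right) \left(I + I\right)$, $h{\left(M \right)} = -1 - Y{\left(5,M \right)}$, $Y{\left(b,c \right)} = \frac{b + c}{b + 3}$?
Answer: $\frac{3179}{32} \approx 99.344$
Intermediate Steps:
$Y{\left(b,c \right)} = \frac{b + c}{3 + b}$
$h{\left(M \right)} = - \frac{13}{8} - \frac{M}{8}$ ($h{\left(M \right)} = -1 - \frac{5 + M}{3 + 5} = -1 - \frac{5 + M}{8} = -1 - \left(\frac{5}{8} + \frac{M}{8}\right) = - \frac{13}{8} - \frac{M}{8}$)
$H{\left(I \right)} = 2 I \left(9 + I\right)$ ($H{\left(I \right)} = \left(9 + I\right) 2 I = 2 I \left(9 + I\right)$)
$-78 + E{\left(9,-5 \right)} \left(-4 + H{\left(h{\left(6 \right)} \right)}\right) = -78 - 5 \left(-4 + 2 \left(- \frac{13}{8} - \frac{3}{4}\right) \left(9 - \frac{19}{8}\right)\right) = -78 - 5 \left(-4 + 2 \left(- \frac{19}{8}\right) \left(9 - \frac{19}{8}\right)\right) = -78 - 5 \left(-4 + 2 \left(- \frac{19}{8}\right) \frac{53}{8}\right) = -78 - 5 \left(-4 - \frac{1007}{32}\right) = -78 - - \frac{5675}{32} = -78 + \frac{5675}{32} = \frac{3179}{32}$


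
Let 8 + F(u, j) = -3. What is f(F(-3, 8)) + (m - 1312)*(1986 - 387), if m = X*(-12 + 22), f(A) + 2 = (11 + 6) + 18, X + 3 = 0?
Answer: -2145825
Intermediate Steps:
X = -3 (X = -3 + 0 = -3)
F(u, j) = -11 (F(u, j) = -8 - 3 = -11)
f(A) = 33 (f(A) = -2 + ((11 + 6) + 18) = -2 + (17 + 18) = -2 + 35 = 33)
m = -30 (m = -3*(-12 + 22) = -3*10 = -30)
f(F(-3, 8)) + (m - 1312)*(1986 - 387) = 33 + (-30 - 1312)*(1986 - 387) = 33 - 1342*1599 = 33 - 2145858 = -2145825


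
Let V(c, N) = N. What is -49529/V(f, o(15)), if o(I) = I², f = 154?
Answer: -49529/225 ≈ -220.13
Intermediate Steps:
-49529/V(f, o(15)) = -49529/(15²) = -49529/225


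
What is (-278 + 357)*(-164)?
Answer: -12956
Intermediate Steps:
(-278 + 357)*(-164) = 79*(-164) = -12956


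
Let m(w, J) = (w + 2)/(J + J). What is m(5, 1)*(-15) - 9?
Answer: -123/2 ≈ -61.500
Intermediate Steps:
m(w, J) = (2 + w)/(2*J) (m(w, J) = (2 + w)/((2*J)) = (2 + w)*(1/(2*J)) = (2 + w)/(2*J))
m(5, 1)*(-15) - 9 = ((½)*(2 + 5)/1)*(-15) - 9 = ((½)*1*7)*(-15) - 9 = (7/2)*(-15) - 9 = -105/2 - 9 = -123/2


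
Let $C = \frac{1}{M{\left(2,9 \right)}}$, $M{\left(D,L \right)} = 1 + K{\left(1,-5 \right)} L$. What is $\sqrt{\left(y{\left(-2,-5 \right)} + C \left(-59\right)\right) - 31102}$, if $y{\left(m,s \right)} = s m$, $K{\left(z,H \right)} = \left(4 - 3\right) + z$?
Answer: $\frac{i \sqrt{11225333}}{19} \approx 176.34 i$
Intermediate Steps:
$K{\left(z,H \right)} = 1 + z$
$y{\left(m,s \right)} = m s$
$M{\left(D,L \right)} = 1 + 2 L$ ($M{\left(D,L \right)} = 1 + \left(1 + 1\right) L = 1 + 2 L$)
$C = \frac{1}{19}$ ($C = \frac{1}{1 + 2 \cdot 9} = \frac{1}{1 + 18} = \frac{1}{19} \approx 0.052632$)
$\sqrt{\left(y{\left(-2,-5 \right)} + C \left(-59\right)\right) - 31102} = \sqrt{\left(\left(-2\right) \left(-5\right) + \frac{1}{19} \left(-59\right)\right) - 31102} = \sqrt{\left(10 - \frac{59}{19}\right) - 31102} = \sqrt{\frac{131}{19} - 31102} = \sqrt{- \frac{590807}{19}} = \frac{i \sqrt{11225333}}{19}$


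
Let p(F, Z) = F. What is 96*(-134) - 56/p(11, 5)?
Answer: -141560/11 ≈ -12869.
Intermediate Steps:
96*(-134) - 56/p(11, 5) = 96*(-134) - 56/11 = -12864 - 56*1/11 = -12864 - 56/11 = -141560/11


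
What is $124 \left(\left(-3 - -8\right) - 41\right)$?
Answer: $-4464$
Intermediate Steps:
$124 \left(\left(-3 - -8\right) - 41\right) = 124 \left(\left(-3 + 8\right) - 41\right) = 124 \left(5 - 41\right) = 124 \left(-36\right) = -4464$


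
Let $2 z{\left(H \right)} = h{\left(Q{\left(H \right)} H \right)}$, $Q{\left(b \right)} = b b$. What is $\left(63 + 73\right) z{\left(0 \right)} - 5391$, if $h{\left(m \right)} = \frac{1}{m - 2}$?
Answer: $-5425$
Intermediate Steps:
$Q{\left(b \right)} = b^{2}$
$h{\left(m \right)} = \frac{1}{-2 + m}$
$z{\left(H \right)} = \frac{1}{2 \left(-2 + H^{3}\right)}$ ($z{\left(H \right)} = \frac{1}{2 \left(-2 + H^{2} H\right)} = \frac{1}{2 \left(-2 + H^{3}\right)}$)
$\left(63 + 73\right) z{\left(0 \right)} - 5391 = \left(63 + 73\right) \frac{1}{2 \left(-2 + 0^{3}\right)} - 5391 = 136 \frac{1}{2 \left(-2 + 0\right)} - 5391 = 136 \frac{1}{2 \left(-2\right)} - 5391 = 136 \cdot \frac{1}{2} \left(- \frac{1}{2}\right) - 5391 = 136 \left(- \frac{1}{4}\right) - 5391 = -34 - 5391 = -5425$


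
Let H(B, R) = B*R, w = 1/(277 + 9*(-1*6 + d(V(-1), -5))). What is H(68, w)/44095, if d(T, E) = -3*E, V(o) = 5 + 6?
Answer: 34/7893005 ≈ 4.3076e-6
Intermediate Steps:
V(o) = 11
w = 1/358 (w = 1/(277 + 9*(-1*6 - 3*(-5))) = 1/(277 + 9*(-6 + 15)) = 1/(277 + 9*9) = 1/(277 + 81) = 1/358 ≈ 0.0027933)
H(68, w)/44095 = (68*(1/358))/44095 = (34/179)*(1/44095) = 34/7893005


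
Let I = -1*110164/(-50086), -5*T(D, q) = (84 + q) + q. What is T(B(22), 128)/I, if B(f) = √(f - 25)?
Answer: -851462/27541 ≈ -30.916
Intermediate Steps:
B(f) = √(-25 + f)
T(D, q) = -84/5 - 2*q/5 (T(D, q) = -((84 + q) + q)/5 = -(84 + 2*q)/5 = -84/5 - 2*q/5)
I = 55082/25043 (I = -110164*(-1/50086) = 55082/25043 ≈ 2.1995)
T(B(22), 128)/I = (-84/5 - ⅖*128)/(55082/25043) = (-84/5 - 256/5)*(25043/55082) = -68*25043/55082 = -851462/27541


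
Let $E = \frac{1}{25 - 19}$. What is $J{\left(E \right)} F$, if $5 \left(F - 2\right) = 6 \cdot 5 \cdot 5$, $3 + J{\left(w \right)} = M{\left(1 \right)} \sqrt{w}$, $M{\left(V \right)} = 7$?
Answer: $-96 + \frac{112 \sqrt{6}}{3} \approx -4.5524$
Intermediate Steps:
$E = \frac{1}{6} \approx 0.16667$
$J{\left(w \right)} = -3 + 7 \sqrt{w}$
$F = 32$ ($F = 2 + \frac{6 \cdot 5 \cdot 5}{5} = 2 + \frac{30 \cdot 5}{5} = 2 + \frac{1}{5} \cdot 150 = 2 + 30 = 32$)
$J{\left(E \right)} F = \left(-3 + \frac{7}{\sqrt{6}}\right) 32 = \left(-3 + 7 \frac{\sqrt{6}}{6}\right) 32 = \left(-3 + \frac{7 \sqrt{6}}{6}\right) 32 = -96 + \frac{112 \sqrt{6}}{3}$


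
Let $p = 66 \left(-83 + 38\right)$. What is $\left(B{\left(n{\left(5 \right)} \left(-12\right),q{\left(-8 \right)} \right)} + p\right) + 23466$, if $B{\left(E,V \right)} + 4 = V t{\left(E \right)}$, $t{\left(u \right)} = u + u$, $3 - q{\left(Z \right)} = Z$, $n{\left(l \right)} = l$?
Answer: $19172$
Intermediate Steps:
$q{\left(Z \right)} = 3 - Z$
$t{\left(u \right)} = 2 u$
$B{\left(E,V \right)} = -4 + 2 E V$ ($B{\left(E,V \right)} = -4 + V 2 E = -4 + 2 E V$)
$p = -2970$ ($p = 66 \left(-45\right) = -2970$)
$\left(B{\left(n{\left(5 \right)} \left(-12\right),q{\left(-8 \right)} \right)} + p\right) + 23466 = \left(\left(-4 + 2 \cdot 5 \left(-12\right) \left(3 - -8\right)\right) - 2970\right) + 23466 = \left(\left(-4 + 2 \left(-60\right) \left(3 + 8\right)\right) - 2970\right) + 23466 = \left(\left(-4 + 2 \left(-60\right) 11\right) - 2970\right) + 23466 = \left(\left(-4 - 1320\right) - 2970\right) + 23466 = \left(-1324 - 2970\right) + 23466 = -4294 + 23466 = 19172$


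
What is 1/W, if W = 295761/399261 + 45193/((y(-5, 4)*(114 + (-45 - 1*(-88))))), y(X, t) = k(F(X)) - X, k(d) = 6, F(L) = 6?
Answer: 229841249/6184860540 ≈ 0.037162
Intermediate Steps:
y(X, t) = 6 - X
W = 6184860540/229841249 (W = 295761/399261 + 45193/(((6 - 1*(-5))*(114 + (-45 - 1*(-88))))) = 295761*(1/399261) + 45193/(((6 + 5)*(114 + (-45 + 88)))) = 98587/133087 + 45193/((11*(114 + 43))) = 98587/133087 + 45193/((11*157)) = 98587/133087 + 45193/1727 = 6184860540/229841249 ≈ 26.909)
1/W = 1/(6184860540/229841249) = 229841249/6184860540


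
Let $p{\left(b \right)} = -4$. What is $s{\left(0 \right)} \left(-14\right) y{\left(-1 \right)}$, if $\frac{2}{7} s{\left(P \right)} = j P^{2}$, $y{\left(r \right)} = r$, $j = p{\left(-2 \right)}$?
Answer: $0$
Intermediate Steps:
$j = -4$
$s{\left(P \right)} = - 14 P^{2}$ ($s{\left(P \right)} = \frac{7 \left(- 4 P^{2}\right)}{2} = - 14 P^{2}$)
$s{\left(0 \right)} \left(-14\right) y{\left(-1 \right)} = - 14 \cdot 0^{2} \left(-14\right) \left(-1\right) = \left(-14\right) 0 \left(-14\right) \left(-1\right) = 0 \left(-14\right) \left(-1\right) = 0 \left(-1\right) = 0$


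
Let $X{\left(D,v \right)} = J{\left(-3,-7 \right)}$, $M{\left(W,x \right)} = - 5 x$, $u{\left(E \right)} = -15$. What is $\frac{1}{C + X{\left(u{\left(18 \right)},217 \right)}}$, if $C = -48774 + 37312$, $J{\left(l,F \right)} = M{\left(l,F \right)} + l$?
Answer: $- \frac{1}{11430} \approx -8.7489 \cdot 10^{-5}$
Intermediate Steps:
$J{\left(l,F \right)} = l - 5 F$ ($J{\left(l,F \right)} = - 5 F + l = l - 5 F$)
$X{\left(D,v \right)} = 32$ ($X{\left(D,v \right)} = -3 - -35 = -3 + 35 = 32$)
$C = -11462$
$\frac{1}{C + X{\left(u{\left(18 \right)},217 \right)}} = \frac{1}{-11462 + 32} = \frac{1}{-11430} = - \frac{1}{11430}$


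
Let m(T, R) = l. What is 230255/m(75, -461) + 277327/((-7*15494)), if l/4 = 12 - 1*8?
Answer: 12484279779/867664 ≈ 14388.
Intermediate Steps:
l = 16 (l = 4*(12 - 1*8) = 4*(12 - 8) = 4*4 = 16)
m(T, R) = 16
230255/m(75, -461) + 277327/((-7*15494)) = 230255/16 + 277327/((-7*15494)) = 230255*(1/16) + 277327/(-108458) = 230255/16 + 277327*(-1/108458) = 230255/16 - 277327/108458 = 12484279779/867664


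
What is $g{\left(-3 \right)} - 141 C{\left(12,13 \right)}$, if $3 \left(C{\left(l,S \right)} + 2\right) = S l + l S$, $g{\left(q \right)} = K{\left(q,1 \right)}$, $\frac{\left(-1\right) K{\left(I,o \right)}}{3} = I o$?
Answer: $-14373$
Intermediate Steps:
$K{\left(I,o \right)} = - 3 I o$
$g{\left(q \right)} = - 3 q$ ($g{\left(q \right)} = \left(-3\right) q 1 = - 3 q$)
$C{\left(l,S \right)} = -2 + \frac{2 S l}{3}$ ($C{\left(l,S \right)} = -2 + \frac{S l + l S}{3} = -2 + \frac{S l + S l}{3} = -2 + \frac{2 S l}{3}$)
$g{\left(-3 \right)} - 141 C{\left(12,13 \right)} = \left(-3\right) \left(-3\right) - 141 \left(-2 + \frac{2}{3} \cdot 13 \cdot 12\right) = 9 - 141 \left(-2 + 104\right) = 9 - 14382 = -14373$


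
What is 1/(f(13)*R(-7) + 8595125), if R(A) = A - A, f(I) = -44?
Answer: 1/8595125 ≈ 1.1635e-7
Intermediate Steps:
R(A) = 0
1/(f(13)*R(-7) + 8595125) = 1/(-44*0 + 8595125) = 1/(0 + 8595125) = 1/8595125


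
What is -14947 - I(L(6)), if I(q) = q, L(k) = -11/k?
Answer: -89671/6 ≈ -14945.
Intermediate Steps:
-14947 - I(L(6)) = -14947 - (-11)/6 = -14947 - 1*(-11/6) = -14947 + 11/6 = -89671/6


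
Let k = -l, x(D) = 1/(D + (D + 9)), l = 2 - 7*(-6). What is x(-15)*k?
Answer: 44/21 ≈ 2.0952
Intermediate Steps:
l = 44 (l = 2 + 42 = 44)
x(D) = 1/(9 + 2*D) (x(D) = 1/(D + (9 + D)) = 1/(9 + 2*D))
k = -44 (k = -1*44 = -44)
x(-15)*k = -44/(9 + 2*(-15)) = -44/(9 - 30) = -44/(-21) = -1/21*(-44) = 44/21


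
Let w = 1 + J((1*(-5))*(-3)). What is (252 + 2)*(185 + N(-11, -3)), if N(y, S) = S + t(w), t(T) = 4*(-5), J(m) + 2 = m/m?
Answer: 41148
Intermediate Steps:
J(m) = -1 (J(m) = -2 + m/m = -2 + 1 = -1)
w = 0 (w = 1 - 1 = 0)
t(T) = -20
N(y, S) = -20 + S (N(y, S) = S - 20 = -20 + S)
(252 + 2)*(185 + N(-11, -3)) = (252 + 2)*(185 + (-20 - 3)) = 254*(185 - 23) = 254*162 = 41148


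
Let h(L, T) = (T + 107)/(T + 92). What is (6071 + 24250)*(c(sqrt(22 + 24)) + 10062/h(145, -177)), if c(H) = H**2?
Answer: 2603027529/7 ≈ 3.7186e+8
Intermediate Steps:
h(L, T) = (107 + T)/(92 + T)
(6071 + 24250)*(c(sqrt(22 + 24)) + 10062/h(145, -177)) = (6071 + 24250)*((sqrt(22 + 24))**2 + 10062/(((107 - 177)/(92 - 177)))) = 30321*((sqrt(46))**2 + 10062/((-70/(-85)))) = 30321*(46 + 10062/((-1/85*(-70)))) = 30321*(46 + 10062/(14/17)) = 30321*(46 + 10062*(17/14)) = 30321*(46 + 85527/7) = 30321*(85849/7) = 2603027529/7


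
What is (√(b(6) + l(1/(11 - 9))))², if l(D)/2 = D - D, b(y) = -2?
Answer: -2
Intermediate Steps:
l(D) = 0 (l(D) = 2*(D - D) = 2*0 = 0)
(√(b(6) + l(1/(11 - 9))))² = (√(-2 + 0))² = (√(-2))² = (I*√2)² = -2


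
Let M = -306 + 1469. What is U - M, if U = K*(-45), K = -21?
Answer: -218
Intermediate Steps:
M = 1163
U = 945 (U = -21*(-45) = 945)
U - M = 945 - 1*1163 = 945 - 1163 = -218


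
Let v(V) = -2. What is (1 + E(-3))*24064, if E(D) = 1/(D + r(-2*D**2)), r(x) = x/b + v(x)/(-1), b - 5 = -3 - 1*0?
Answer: 108288/5 ≈ 21658.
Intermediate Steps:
b = 2 (b = 5 + (-3 - 1*0) = 5 + (-3 + 0) = 5 - 3 = 2)
r(x) = 2 + x/2 (r(x) = x/2 - 2/(-1) = x*(1/2) - 2*(-1) = x/2 + 2 = 2 + x/2)
E(D) = 1/(2 + D - D**2) (E(D) = 1/(D + (2 + (-2*D**2)/2)) = 1/(D + (2 - D**2)) = 1/(2 + D - D**2))
(1 + E(-3))*24064 = (1 + 1/(2 - 3 - 1*(-3)**2))*24064 = (1 + 1/(2 - 3 - 1*9))*24064 = (1 + 1/(2 - 3 - 9))*24064 = (1 + 1/(-10))*24064 = (1 - 1/10)*24064 = (9/10)*24064 = 108288/5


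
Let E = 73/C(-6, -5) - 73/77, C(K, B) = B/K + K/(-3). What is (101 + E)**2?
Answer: 27124113636/1713481 ≈ 15830.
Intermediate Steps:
C(K, B) = -K/3 + B/K (C(K, B) = B/K + K*(-1/3) = B/K - K/3 = -K/3 + B/K)
E = 32485/1309 (E = 73/(-1/3*(-6) - 5/(-6)) - 73/77 = 73/(2 - 5*(-1/6)) - 73*1/77 = 73/(2 + 5/6) - 73/77 = 73/(17/6) - 73/77 = 73*(6/17) - 73/77 = 438/17 - 73/77 = 32485/1309 ≈ 24.817)
(101 + E)**2 = (101 + 32485/1309)**2 = (164694/1309)**2 = 27124113636/1713481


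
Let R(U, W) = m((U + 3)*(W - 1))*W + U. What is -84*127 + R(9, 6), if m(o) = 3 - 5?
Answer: -10671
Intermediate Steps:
m(o) = -2
R(U, W) = U - 2*W (R(U, W) = -2*W + U = U - 2*W)
-84*127 + R(9, 6) = -84*127 + (9 - 2*6) = -10668 + (9 - 12) = -10668 - 3 = -10671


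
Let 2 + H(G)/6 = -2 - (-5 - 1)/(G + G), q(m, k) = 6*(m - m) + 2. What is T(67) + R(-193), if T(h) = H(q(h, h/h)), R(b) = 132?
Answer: 117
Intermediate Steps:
q(m, k) = 2 (q(m, k) = 6*0 + 2 = 0 + 2 = 2)
H(G) = -24 + 18/G (H(G) = -12 + 6*(-2 - (-5 - 1)/(G + G)) = -12 + 6*(-2 - (-6)/(2*G)) = -12 + 6*(-2 - (-6)*1/(2*G)) = -12 + 6*(-2 - (-3)/G) = -12 + 6*(-2 + 3/G) = -12 + (-12 + 18/G) = -24 + 18/G)
T(h) = -15 (T(h) = -24 + 18/2 = -24 + 18*(½) = -24 + 9 = -15)
T(67) + R(-193) = -15 + 132 = 117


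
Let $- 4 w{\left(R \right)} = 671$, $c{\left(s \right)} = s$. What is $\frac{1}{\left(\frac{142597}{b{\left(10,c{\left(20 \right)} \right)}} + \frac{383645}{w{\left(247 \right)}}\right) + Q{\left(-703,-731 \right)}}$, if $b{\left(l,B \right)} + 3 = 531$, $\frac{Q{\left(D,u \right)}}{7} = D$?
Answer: $- \frac{32208}{223456991} \approx -0.00014414$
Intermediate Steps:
$Q{\left(D,u \right)} = 7 D$
$b{\left(l,B \right)} = 528$ ($b{\left(l,B \right)} = -3 + 531 = 528$)
$w{\left(R \right)} = - \frac{671}{4}$ ($w{\left(R \right)} = \left(- \frac{1}{4}\right) 671 = - \frac{671}{4}$)
$\frac{1}{\left(\frac{142597}{b{\left(10,c{\left(20 \right)} \right)}} + \frac{383645}{w{\left(247 \right)}}\right) + Q{\left(-703,-731 \right)}} = \frac{1}{\left(\frac{142597}{528} + \frac{383645}{- \frac{671}{4}}\right) + 7 \left(-703\right)} = \frac{1}{\left(142597 \cdot \frac{1}{528} + 383645 \left(- \frac{4}{671}\right)\right) - 4921} = \frac{1}{\left(\frac{142597}{528} - \frac{1534580}{671}\right) - 4921} = \frac{1}{- \frac{64961423}{32208} - 4921} = \frac{1}{- \frac{223456991}{32208}} = - \frac{32208}{223456991}$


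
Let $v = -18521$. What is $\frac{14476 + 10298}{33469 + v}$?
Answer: $\frac{12387}{7474} \approx 1.6573$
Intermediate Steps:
$\frac{14476 + 10298}{33469 + v} = \frac{14476 + 10298}{33469 - 18521} = \frac{24774}{14948} = 24774 \cdot \frac{1}{14948} = \frac{12387}{7474}$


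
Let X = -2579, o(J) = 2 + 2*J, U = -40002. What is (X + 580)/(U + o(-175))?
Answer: 1999/40350 ≈ 0.049542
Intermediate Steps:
(X + 580)/(U + o(-175)) = (-2579 + 580)/(-40002 + (2 + 2*(-175))) = -1999/(-40002 + (2 - 350)) = -1999/(-40002 - 348) = -1999/(-40350) = -1999*(-1/40350) = 1999/40350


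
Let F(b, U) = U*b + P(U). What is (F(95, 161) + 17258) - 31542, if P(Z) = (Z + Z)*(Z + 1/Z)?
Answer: 52855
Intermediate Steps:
P(Z) = 2*Z*(Z + 1/Z) (P(Z) = (2*Z)*(Z + 1/Z) = 2*Z*(Z + 1/Z))
F(b, U) = 2 + 2*U² + U*b (F(b, U) = U*b + (2 + 2*U²) = 2 + 2*U² + U*b)
(F(95, 161) + 17258) - 31542 = ((2 + 2*161² + 161*95) + 17258) - 31542 = ((2 + 2*25921 + 15295) + 17258) - 31542 = ((2 + 51842 + 15295) + 17258) - 31542 = (67139 + 17258) - 31542 = 84397 - 31542 = 52855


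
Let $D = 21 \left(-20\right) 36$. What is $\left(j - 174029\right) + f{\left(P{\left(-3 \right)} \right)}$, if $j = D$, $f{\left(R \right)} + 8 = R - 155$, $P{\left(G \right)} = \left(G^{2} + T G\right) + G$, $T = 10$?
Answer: $-189336$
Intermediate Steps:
$P{\left(G \right)} = G^{2} + 11 G$ ($P{\left(G \right)} = \left(G^{2} + 10 G\right) + G = G^{2} + 11 G$)
$f{\left(R \right)} = -163 + R$ ($f{\left(R \right)} = -8 + \left(R - 155\right) = -8 + \left(-155 + R\right) = -163 + R$)
$D = -15120$ ($D = \left(-420\right) 36 = -15120$)
$j = -15120$
$\left(j - 174029\right) + f{\left(P{\left(-3 \right)} \right)} = \left(-15120 - 174029\right) - \left(163 + 3 \left(11 - 3\right)\right) = \left(-15120 - 174029\right) - 187 = -189149 - 187 = -189336$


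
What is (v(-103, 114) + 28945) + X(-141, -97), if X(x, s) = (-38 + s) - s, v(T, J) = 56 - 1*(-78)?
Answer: 29041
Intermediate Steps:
v(T, J) = 134 (v(T, J) = 56 + 78 = 134)
X(x, s) = -38
(v(-103, 114) + 28945) + X(-141, -97) = (134 + 28945) - 38 = 29079 - 38 = 29041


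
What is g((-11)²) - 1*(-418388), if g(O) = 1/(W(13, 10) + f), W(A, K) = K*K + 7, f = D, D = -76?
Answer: 12970029/31 ≈ 4.1839e+5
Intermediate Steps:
f = -76
W(A, K) = 7 + K² (W(A, K) = K² + 7 = 7 + K²)
g(O) = 1/31 (g(O) = 1/((7 + 10²) - 76) = 1/((7 + 100) - 76) = 1/(107 - 76) = 1/31)
g((-11)²) - 1*(-418388) = 1/31 - 1*(-418388) = 1/31 + 418388 = 12970029/31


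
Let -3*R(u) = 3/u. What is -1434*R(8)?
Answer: 717/4 ≈ 179.25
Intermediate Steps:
R(u) = -1/u
-1434*R(8) = -(-1434)/8 = -1434*(-1/8) = 717/4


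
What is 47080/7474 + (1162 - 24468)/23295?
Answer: 461269778/87053415 ≈ 5.2987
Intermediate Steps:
47080/7474 + (1162 - 24468)/23295 = 47080*(1/7474) - 23306*1/23295 = 23540/3737 - 23306/23295 = 461269778/87053415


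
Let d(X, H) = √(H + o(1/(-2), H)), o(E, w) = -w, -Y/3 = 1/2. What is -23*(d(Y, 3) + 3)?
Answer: -69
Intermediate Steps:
Y = -3/2 ≈ -1.5000
d(X, H) = 0 (d(X, H) = √(H - H) = √0 = 0)
-23*(d(Y, 3) + 3) = -23*(0 + 3) = -23*3 = -69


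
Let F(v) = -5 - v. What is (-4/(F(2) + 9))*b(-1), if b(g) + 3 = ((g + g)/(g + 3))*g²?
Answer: 8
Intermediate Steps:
b(g) = -3 + 2*g³/(3 + g) (b(g) = -3 + ((g + g)/(g + 3))*g² = -3 + ((2*g)/(3 + g))*g² = -3 + (2*g/(3 + g))*g² = -3 + 2*g³/(3 + g))
(-4/(F(2) + 9))*b(-1) = (-4/((-5 - 1*2) + 9))*((-9 - 3*(-1) + 2*(-1)³)/(3 - 1)) = (-4/((-5 - 2) + 9))*((-9 + 3 + 2*(-1))/2) = (-4/(-7 + 9))*((-9 + 3 - 2)/2) = (-4/2)*((½)*(-8)) = ((½)*(-4))*(-4) = -2*(-4) = 8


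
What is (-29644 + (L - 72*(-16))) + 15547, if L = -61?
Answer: -13006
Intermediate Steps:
(-29644 + (L - 72*(-16))) + 15547 = (-29644 + (-61 - 72*(-16))) + 15547 = (-29644 + (-61 + 1152)) + 15547 = (-29644 + 1091) + 15547 = -28553 + 15547 = -13006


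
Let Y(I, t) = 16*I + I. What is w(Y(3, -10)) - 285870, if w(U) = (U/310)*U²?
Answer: -88487049/310 ≈ -2.8544e+5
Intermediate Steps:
Y(I, t) = 17*I
w(U) = U³/310 (w(U) = (U*(1/310))*U² = (U/310)*U² = U³/310)
w(Y(3, -10)) - 285870 = (17*3)³/310 - 285870 = (1/310)*51³ - 285870 = (1/310)*132651 - 285870 = 132651/310 - 285870 = -88487049/310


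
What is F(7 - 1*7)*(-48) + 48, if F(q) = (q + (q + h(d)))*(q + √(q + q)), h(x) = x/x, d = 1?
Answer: 48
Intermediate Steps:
h(x) = 1
F(q) = (1 + 2*q)*(q + √2*√q) (F(q) = (q + (q + 1))*(q + √(q + q)) = (q + (1 + q))*(q + √(2*q)) = (1 + 2*q)*(q + √2*√q))
F(7 - 1*7)*(-48) + 48 = ((7 - 1*7) + 2*(7 - 1*7)² + √2*√(7 - 1*7) + 2*√2*(7 - 1*7)^(3/2))*(-48) + 48 = ((7 - 7) + 2*(7 - 7)² + √2*√(7 - 7) + 2*√2*(7 - 7)^(3/2))*(-48) + 48 = (0 + 2*0² + √2*√0 + 2*√2*0^(3/2))*(-48) + 48 = (0 + 2*0 + √2*0 + 2*√2*0)*(-48) + 48 = (0 + 0 + 0 + 0)*(-48) + 48 = 0*(-48) + 48 = 0 + 48 = 48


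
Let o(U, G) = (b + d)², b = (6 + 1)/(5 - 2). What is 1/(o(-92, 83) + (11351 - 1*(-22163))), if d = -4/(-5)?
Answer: 225/7542859 ≈ 2.9830e-5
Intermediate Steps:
b = 7/3 ≈ 2.3333
d = ⅘ (d = -4*(-⅕) = ⅘ ≈ 0.80000)
o(U, G) = 2209/225 (o(U, G) = (7/3 + ⅘)² = (47/15)² = 2209/225)
1/(o(-92, 83) + (11351 - 1*(-22163))) = 1/(2209/225 + (11351 - 1*(-22163))) = 1/(2209/225 + (11351 + 22163)) = 1/(2209/225 + 33514) = 1/(7542859/225) = 225/7542859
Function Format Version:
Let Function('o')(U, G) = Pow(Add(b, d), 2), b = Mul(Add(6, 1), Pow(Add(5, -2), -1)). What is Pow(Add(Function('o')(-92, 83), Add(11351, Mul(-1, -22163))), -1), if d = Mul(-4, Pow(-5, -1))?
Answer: Rational(225, 7542859) ≈ 2.9830e-5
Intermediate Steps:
b = Rational(7, 3) (b = Mul(7, Pow(3, -1)) = Mul(7, Rational(1, 3)) = Rational(7, 3) ≈ 2.3333)
d = Rational(4, 5) (d = Mul(-4, Rational(-1, 5)) = Rational(4, 5) ≈ 0.80000)
Function('o')(U, G) = Rational(2209, 225) (Function('o')(U, G) = Pow(Add(Rational(7, 3), Rational(4, 5)), 2) = Pow(Rational(47, 15), 2) = Rational(2209, 225))
Pow(Add(Function('o')(-92, 83), Add(11351, Mul(-1, -22163))), -1) = Pow(Add(Rational(2209, 225), Add(11351, Mul(-1, -22163))), -1) = Pow(Add(Rational(2209, 225), Add(11351, 22163)), -1) = Pow(Add(Rational(2209, 225), 33514), -1) = Pow(Rational(7542859, 225), -1) = Rational(225, 7542859)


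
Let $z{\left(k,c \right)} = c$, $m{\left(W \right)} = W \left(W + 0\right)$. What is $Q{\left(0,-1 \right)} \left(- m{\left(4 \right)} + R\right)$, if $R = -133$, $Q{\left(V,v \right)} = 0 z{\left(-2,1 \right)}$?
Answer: $0$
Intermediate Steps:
$m{\left(W \right)} = W^{2}$ ($m{\left(W \right)} = W W = W^{2}$)
$Q{\left(V,v \right)} = 0$ ($Q{\left(V,v \right)} = 0 \cdot 1 = 0$)
$Q{\left(0,-1 \right)} \left(- m{\left(4 \right)} + R\right) = 0 \left(- 4^{2} - 133\right) = 0 \left(\left(-1\right) 16 - 133\right) = 0 \left(-16 - 133\right) = 0 \left(-149\right) = 0$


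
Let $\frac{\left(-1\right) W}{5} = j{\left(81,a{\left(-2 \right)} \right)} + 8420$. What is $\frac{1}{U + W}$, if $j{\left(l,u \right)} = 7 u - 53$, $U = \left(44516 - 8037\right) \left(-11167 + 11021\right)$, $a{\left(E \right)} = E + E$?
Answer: $- \frac{1}{5367629} \approx -1.863 \cdot 10^{-7}$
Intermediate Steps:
$a{\left(E \right)} = 2 E$
$U = -5325934$ ($U = 36479 \left(-146\right) = -5325934$)
$j{\left(l,u \right)} = -53 + 7 u$
$W = -41695$ ($W = - 5 \left(\left(-53 + 7 \cdot 2 \left(-2\right)\right) + 8420\right) = - 5 \left(\left(-53 + 7 \left(-4\right)\right) + 8420\right) = - 5 \left(\left(-53 - 28\right) + 8420\right) = - 5 \left(-81 + 8420\right) = \left(-5\right) 8339 = -41695$)
$\frac{1}{U + W} = \frac{1}{-5325934 - 41695} = \frac{1}{-5367629} = - \frac{1}{5367629}$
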